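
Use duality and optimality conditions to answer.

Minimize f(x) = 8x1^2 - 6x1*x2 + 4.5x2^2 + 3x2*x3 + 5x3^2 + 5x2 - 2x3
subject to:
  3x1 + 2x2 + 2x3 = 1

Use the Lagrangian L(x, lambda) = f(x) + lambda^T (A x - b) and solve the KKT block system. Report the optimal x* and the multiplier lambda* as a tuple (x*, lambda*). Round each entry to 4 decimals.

Form the Lagrangian:
  L(x, lambda) = (1/2) x^T Q x + c^T x + lambda^T (A x - b)
Stationarity (grad_x L = 0): Q x + c + A^T lambda = 0.
Primal feasibility: A x = b.

This gives the KKT block system:
  [ Q   A^T ] [ x     ]   [-c ]
  [ A    0  ] [ lambda ] = [ b ]

Solving the linear system:
  x*      = (0.1546, -0.3227, 0.5908)
  lambda* = (-1.4701)
  f(x*)   = -0.6627

x* = (0.1546, -0.3227, 0.5908), lambda* = (-1.4701)


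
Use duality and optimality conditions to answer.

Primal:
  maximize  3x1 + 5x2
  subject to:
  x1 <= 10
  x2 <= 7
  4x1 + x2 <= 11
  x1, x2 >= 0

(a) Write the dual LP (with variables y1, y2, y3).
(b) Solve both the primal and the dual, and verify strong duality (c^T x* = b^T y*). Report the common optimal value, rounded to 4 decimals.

The standard primal-dual pair for 'max c^T x s.t. A x <= b, x >= 0' is:
  Dual:  min b^T y  s.t.  A^T y >= c,  y >= 0.

So the dual LP is:
  minimize  10y1 + 7y2 + 11y3
  subject to:
    y1 + 4y3 >= 3
    y2 + y3 >= 5
    y1, y2, y3 >= 0

Solving the primal: x* = (1, 7).
  primal value c^T x* = 38.
Solving the dual: y* = (0, 4.25, 0.75).
  dual value b^T y* = 38.
Strong duality: c^T x* = b^T y*. Confirmed.

38


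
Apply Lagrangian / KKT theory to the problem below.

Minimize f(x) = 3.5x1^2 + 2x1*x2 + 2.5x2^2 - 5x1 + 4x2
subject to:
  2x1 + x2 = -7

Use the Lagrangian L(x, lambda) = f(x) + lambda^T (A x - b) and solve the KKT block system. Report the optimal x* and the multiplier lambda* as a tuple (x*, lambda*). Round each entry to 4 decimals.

Form the Lagrangian:
  L(x, lambda) = (1/2) x^T Q x + c^T x + lambda^T (A x - b)
Stationarity (grad_x L = 0): Q x + c + A^T lambda = 0.
Primal feasibility: A x = b.

This gives the KKT block system:
  [ Q   A^T ] [ x     ]   [-c ]
  [ A    0  ] [ lambda ] = [ b ]

Solving the linear system:
  x*      = (-2.2632, -2.4737)
  lambda* = (12.8947)
  f(x*)   = 45.8421

x* = (-2.2632, -2.4737), lambda* = (12.8947)


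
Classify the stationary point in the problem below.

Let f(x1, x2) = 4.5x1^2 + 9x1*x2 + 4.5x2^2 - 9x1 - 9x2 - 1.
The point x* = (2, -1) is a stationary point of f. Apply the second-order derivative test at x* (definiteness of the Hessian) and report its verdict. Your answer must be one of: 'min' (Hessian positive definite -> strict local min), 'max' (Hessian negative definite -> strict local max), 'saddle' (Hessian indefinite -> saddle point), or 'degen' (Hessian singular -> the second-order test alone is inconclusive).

Compute the Hessian H = grad^2 f:
  H = [[9, 9], [9, 9]]
Verify stationarity: grad f(x*) = H x* + g = (0, 0).
Eigenvalues of H: 0, 18.
H has a zero eigenvalue (singular; positive semidefinite but not definite), so H is neither positive definite, negative definite, nor indefinite. The second-order test alone is inconclusive -> degen.
(Indeed, f is constant along the null direction of H through x*, so x* is not a strict local extremum.)

degen


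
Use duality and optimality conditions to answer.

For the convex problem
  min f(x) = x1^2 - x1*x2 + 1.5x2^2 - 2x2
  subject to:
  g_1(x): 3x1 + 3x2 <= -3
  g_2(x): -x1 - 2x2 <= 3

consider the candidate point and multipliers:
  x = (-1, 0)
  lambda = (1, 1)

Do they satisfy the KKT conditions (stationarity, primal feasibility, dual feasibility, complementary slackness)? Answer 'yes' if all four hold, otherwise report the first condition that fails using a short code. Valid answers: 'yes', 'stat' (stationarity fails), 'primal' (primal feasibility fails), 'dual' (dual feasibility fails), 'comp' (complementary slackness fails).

Gradient of f: grad f(x) = Q x + c = (-2, -1)
Constraint values g_i(x) = a_i^T x - b_i:
  g_1((-1, 0)) = 0
  g_2((-1, 0)) = -2
Stationarity residual: grad f(x) + sum_i lambda_i a_i = (0, 0)
  -> stationarity OK
Primal feasibility (all g_i <= 0): OK
Dual feasibility (all lambda_i >= 0): OK
Complementary slackness (lambda_i * g_i(x) = 0 for all i): FAILS

Verdict: the first failing condition is complementary_slackness -> comp.

comp


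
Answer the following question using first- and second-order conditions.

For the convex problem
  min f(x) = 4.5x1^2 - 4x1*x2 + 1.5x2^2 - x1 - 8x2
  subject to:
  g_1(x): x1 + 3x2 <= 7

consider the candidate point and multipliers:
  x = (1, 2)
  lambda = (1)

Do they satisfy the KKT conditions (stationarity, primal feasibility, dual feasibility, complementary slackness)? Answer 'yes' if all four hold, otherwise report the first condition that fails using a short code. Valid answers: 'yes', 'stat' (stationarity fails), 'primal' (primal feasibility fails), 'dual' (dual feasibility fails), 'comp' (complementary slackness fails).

Gradient of f: grad f(x) = Q x + c = (0, -6)
Constraint values g_i(x) = a_i^T x - b_i:
  g_1((1, 2)) = 0
Stationarity residual: grad f(x) + sum_i lambda_i a_i = (1, -3)
  -> stationarity FAILS
Primal feasibility (all g_i <= 0): OK
Dual feasibility (all lambda_i >= 0): OK
Complementary slackness (lambda_i * g_i(x) = 0 for all i): OK

Verdict: the first failing condition is stationarity -> stat.

stat


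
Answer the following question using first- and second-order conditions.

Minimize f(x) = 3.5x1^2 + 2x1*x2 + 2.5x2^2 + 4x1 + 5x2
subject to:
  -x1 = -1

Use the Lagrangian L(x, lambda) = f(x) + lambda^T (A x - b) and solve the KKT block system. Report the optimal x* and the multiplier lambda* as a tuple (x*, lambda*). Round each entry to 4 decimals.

Form the Lagrangian:
  L(x, lambda) = (1/2) x^T Q x + c^T x + lambda^T (A x - b)
Stationarity (grad_x L = 0): Q x + c + A^T lambda = 0.
Primal feasibility: A x = b.

This gives the KKT block system:
  [ Q   A^T ] [ x     ]   [-c ]
  [ A    0  ] [ lambda ] = [ b ]

Solving the linear system:
  x*      = (1, -1.4)
  lambda* = (8.2)
  f(x*)   = 2.6

x* = (1, -1.4), lambda* = (8.2)


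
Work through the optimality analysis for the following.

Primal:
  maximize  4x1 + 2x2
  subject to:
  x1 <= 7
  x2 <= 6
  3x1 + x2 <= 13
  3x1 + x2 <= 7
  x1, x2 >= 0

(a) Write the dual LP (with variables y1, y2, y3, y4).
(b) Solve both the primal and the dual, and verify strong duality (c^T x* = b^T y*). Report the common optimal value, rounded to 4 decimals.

The standard primal-dual pair for 'max c^T x s.t. A x <= b, x >= 0' is:
  Dual:  min b^T y  s.t.  A^T y >= c,  y >= 0.

So the dual LP is:
  minimize  7y1 + 6y2 + 13y3 + 7y4
  subject to:
    y1 + 3y3 + 3y4 >= 4
    y2 + y3 + y4 >= 2
    y1, y2, y3, y4 >= 0

Solving the primal: x* = (0.3333, 6).
  primal value c^T x* = 13.3333.
Solving the dual: y* = (0, 0.6667, 0, 1.3333).
  dual value b^T y* = 13.3333.
Strong duality: c^T x* = b^T y*. Confirmed.

13.3333


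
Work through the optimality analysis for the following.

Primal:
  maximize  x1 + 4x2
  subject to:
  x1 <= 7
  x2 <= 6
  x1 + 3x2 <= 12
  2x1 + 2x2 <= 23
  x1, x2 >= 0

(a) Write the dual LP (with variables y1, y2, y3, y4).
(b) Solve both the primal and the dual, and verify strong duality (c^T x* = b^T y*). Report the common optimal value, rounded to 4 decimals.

The standard primal-dual pair for 'max c^T x s.t. A x <= b, x >= 0' is:
  Dual:  min b^T y  s.t.  A^T y >= c,  y >= 0.

So the dual LP is:
  minimize  7y1 + 6y2 + 12y3 + 23y4
  subject to:
    y1 + y3 + 2y4 >= 1
    y2 + 3y3 + 2y4 >= 4
    y1, y2, y3, y4 >= 0

Solving the primal: x* = (0, 4).
  primal value c^T x* = 16.
Solving the dual: y* = (0, 0, 1.3333, 0).
  dual value b^T y* = 16.
Strong duality: c^T x* = b^T y*. Confirmed.

16


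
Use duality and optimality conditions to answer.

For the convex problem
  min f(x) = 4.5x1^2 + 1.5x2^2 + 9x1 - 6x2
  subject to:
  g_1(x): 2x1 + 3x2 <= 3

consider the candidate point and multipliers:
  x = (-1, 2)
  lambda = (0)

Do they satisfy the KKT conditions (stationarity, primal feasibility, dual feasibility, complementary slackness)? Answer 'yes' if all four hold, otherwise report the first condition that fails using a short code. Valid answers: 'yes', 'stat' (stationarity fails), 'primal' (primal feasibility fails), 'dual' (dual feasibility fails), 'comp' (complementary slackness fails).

Gradient of f: grad f(x) = Q x + c = (0, 0)
Constraint values g_i(x) = a_i^T x - b_i:
  g_1((-1, 2)) = 1
Stationarity residual: grad f(x) + sum_i lambda_i a_i = (0, 0)
  -> stationarity OK
Primal feasibility (all g_i <= 0): FAILS
Dual feasibility (all lambda_i >= 0): OK
Complementary slackness (lambda_i * g_i(x) = 0 for all i): OK

Verdict: the first failing condition is primal_feasibility -> primal.

primal


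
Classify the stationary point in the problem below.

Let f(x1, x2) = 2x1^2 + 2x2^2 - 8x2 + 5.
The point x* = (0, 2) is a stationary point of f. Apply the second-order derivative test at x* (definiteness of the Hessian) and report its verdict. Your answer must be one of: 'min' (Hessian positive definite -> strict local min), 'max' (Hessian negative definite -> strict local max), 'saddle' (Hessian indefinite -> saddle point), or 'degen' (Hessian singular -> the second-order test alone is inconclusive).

Compute the Hessian H = grad^2 f:
  H = [[4, 0], [0, 4]]
Verify stationarity: grad f(x*) = H x* + g = (0, 0).
Eigenvalues of H: 4, 4.
Both eigenvalues > 0, so H is positive definite -> x* is a strict local min.

min


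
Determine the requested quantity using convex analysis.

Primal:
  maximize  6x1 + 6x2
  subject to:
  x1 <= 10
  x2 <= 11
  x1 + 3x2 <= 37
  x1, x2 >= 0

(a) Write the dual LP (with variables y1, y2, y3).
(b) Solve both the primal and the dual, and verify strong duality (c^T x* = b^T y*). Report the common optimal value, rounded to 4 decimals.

The standard primal-dual pair for 'max c^T x s.t. A x <= b, x >= 0' is:
  Dual:  min b^T y  s.t.  A^T y >= c,  y >= 0.

So the dual LP is:
  minimize  10y1 + 11y2 + 37y3
  subject to:
    y1 + y3 >= 6
    y2 + 3y3 >= 6
    y1, y2, y3 >= 0

Solving the primal: x* = (10, 9).
  primal value c^T x* = 114.
Solving the dual: y* = (4, 0, 2).
  dual value b^T y* = 114.
Strong duality: c^T x* = b^T y*. Confirmed.

114


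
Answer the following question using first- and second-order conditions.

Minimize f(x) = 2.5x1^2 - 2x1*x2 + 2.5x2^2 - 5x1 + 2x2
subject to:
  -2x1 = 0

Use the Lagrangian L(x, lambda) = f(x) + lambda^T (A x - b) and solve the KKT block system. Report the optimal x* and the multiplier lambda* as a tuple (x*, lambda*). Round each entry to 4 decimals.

Form the Lagrangian:
  L(x, lambda) = (1/2) x^T Q x + c^T x + lambda^T (A x - b)
Stationarity (grad_x L = 0): Q x + c + A^T lambda = 0.
Primal feasibility: A x = b.

This gives the KKT block system:
  [ Q   A^T ] [ x     ]   [-c ]
  [ A    0  ] [ lambda ] = [ b ]

Solving the linear system:
  x*      = (0, -0.4)
  lambda* = (-2.1)
  f(x*)   = -0.4

x* = (0, -0.4), lambda* = (-2.1)


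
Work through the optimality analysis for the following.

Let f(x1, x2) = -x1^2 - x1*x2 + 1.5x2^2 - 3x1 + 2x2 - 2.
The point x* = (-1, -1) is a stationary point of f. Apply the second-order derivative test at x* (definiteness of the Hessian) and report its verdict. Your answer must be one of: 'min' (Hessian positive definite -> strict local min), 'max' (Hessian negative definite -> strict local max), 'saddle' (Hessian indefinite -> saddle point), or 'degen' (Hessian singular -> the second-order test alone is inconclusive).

Compute the Hessian H = grad^2 f:
  H = [[-2, -1], [-1, 3]]
Verify stationarity: grad f(x*) = H x* + g = (0, 0).
Eigenvalues of H: -2.1926, 3.1926.
Eigenvalues have mixed signs, so H is indefinite -> x* is a saddle point.

saddle


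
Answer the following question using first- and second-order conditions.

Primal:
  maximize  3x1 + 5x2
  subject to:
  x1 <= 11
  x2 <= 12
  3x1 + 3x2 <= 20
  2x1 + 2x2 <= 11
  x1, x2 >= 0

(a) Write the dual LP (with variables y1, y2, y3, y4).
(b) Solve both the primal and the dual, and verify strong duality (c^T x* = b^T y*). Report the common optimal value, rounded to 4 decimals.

The standard primal-dual pair for 'max c^T x s.t. A x <= b, x >= 0' is:
  Dual:  min b^T y  s.t.  A^T y >= c,  y >= 0.

So the dual LP is:
  minimize  11y1 + 12y2 + 20y3 + 11y4
  subject to:
    y1 + 3y3 + 2y4 >= 3
    y2 + 3y3 + 2y4 >= 5
    y1, y2, y3, y4 >= 0

Solving the primal: x* = (0, 5.5).
  primal value c^T x* = 27.5.
Solving the dual: y* = (0, 0, 0, 2.5).
  dual value b^T y* = 27.5.
Strong duality: c^T x* = b^T y*. Confirmed.

27.5


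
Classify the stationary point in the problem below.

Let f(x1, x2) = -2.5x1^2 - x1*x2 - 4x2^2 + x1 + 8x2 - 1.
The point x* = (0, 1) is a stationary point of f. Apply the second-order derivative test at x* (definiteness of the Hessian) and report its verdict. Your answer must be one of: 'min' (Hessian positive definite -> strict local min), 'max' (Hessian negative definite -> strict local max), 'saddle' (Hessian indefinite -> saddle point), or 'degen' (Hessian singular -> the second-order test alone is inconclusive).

Compute the Hessian H = grad^2 f:
  H = [[-5, -1], [-1, -8]]
Verify stationarity: grad f(x*) = H x* + g = (0, 0).
Eigenvalues of H: -8.3028, -4.6972.
Both eigenvalues < 0, so H is negative definite -> x* is a strict local max.

max


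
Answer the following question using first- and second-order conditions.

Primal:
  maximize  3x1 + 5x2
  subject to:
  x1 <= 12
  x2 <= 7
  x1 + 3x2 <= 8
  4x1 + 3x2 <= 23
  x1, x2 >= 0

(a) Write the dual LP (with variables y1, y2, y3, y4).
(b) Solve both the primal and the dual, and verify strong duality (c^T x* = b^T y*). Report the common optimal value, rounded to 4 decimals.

The standard primal-dual pair for 'max c^T x s.t. A x <= b, x >= 0' is:
  Dual:  min b^T y  s.t.  A^T y >= c,  y >= 0.

So the dual LP is:
  minimize  12y1 + 7y2 + 8y3 + 23y4
  subject to:
    y1 + y3 + 4y4 >= 3
    y2 + 3y3 + 3y4 >= 5
    y1, y2, y3, y4 >= 0

Solving the primal: x* = (5, 1).
  primal value c^T x* = 20.
Solving the dual: y* = (0, 0, 1.2222, 0.4444).
  dual value b^T y* = 20.
Strong duality: c^T x* = b^T y*. Confirmed.

20


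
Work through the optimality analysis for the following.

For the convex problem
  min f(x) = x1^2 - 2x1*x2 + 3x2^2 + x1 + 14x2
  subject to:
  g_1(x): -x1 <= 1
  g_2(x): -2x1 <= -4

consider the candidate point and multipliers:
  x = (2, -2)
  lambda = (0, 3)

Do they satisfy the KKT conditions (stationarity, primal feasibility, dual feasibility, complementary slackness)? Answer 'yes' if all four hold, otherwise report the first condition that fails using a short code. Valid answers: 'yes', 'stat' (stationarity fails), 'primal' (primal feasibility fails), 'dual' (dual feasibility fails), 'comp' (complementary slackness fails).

Gradient of f: grad f(x) = Q x + c = (9, -2)
Constraint values g_i(x) = a_i^T x - b_i:
  g_1((2, -2)) = -3
  g_2((2, -2)) = 0
Stationarity residual: grad f(x) + sum_i lambda_i a_i = (3, -2)
  -> stationarity FAILS
Primal feasibility (all g_i <= 0): OK
Dual feasibility (all lambda_i >= 0): OK
Complementary slackness (lambda_i * g_i(x) = 0 for all i): OK

Verdict: the first failing condition is stationarity -> stat.

stat


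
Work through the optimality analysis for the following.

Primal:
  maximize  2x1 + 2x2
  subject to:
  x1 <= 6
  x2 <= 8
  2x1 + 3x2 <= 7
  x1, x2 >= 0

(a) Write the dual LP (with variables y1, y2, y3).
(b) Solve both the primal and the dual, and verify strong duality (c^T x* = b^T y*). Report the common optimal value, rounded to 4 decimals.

The standard primal-dual pair for 'max c^T x s.t. A x <= b, x >= 0' is:
  Dual:  min b^T y  s.t.  A^T y >= c,  y >= 0.

So the dual LP is:
  minimize  6y1 + 8y2 + 7y3
  subject to:
    y1 + 2y3 >= 2
    y2 + 3y3 >= 2
    y1, y2, y3 >= 0

Solving the primal: x* = (3.5, 0).
  primal value c^T x* = 7.
Solving the dual: y* = (0, 0, 1).
  dual value b^T y* = 7.
Strong duality: c^T x* = b^T y*. Confirmed.

7


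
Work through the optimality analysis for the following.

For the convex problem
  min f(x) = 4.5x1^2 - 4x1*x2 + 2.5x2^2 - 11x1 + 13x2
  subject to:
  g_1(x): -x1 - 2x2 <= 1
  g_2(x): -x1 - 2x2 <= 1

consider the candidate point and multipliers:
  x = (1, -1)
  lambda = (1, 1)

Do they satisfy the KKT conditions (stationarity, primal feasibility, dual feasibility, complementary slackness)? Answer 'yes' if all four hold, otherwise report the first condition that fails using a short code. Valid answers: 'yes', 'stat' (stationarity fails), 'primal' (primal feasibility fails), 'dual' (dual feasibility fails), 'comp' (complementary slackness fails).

Gradient of f: grad f(x) = Q x + c = (2, 4)
Constraint values g_i(x) = a_i^T x - b_i:
  g_1((1, -1)) = 0
  g_2((1, -1)) = 0
Stationarity residual: grad f(x) + sum_i lambda_i a_i = (0, 0)
  -> stationarity OK
Primal feasibility (all g_i <= 0): OK
Dual feasibility (all lambda_i >= 0): OK
Complementary slackness (lambda_i * g_i(x) = 0 for all i): OK

Verdict: yes, KKT holds.

yes


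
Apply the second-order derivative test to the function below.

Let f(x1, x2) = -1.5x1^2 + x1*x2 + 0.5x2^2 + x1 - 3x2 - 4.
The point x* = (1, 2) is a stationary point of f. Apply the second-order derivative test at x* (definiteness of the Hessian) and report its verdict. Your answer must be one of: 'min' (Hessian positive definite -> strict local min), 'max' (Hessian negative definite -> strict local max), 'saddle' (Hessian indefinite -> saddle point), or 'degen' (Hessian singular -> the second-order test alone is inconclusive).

Compute the Hessian H = grad^2 f:
  H = [[-3, 1], [1, 1]]
Verify stationarity: grad f(x*) = H x* + g = (0, 0).
Eigenvalues of H: -3.2361, 1.2361.
Eigenvalues have mixed signs, so H is indefinite -> x* is a saddle point.

saddle


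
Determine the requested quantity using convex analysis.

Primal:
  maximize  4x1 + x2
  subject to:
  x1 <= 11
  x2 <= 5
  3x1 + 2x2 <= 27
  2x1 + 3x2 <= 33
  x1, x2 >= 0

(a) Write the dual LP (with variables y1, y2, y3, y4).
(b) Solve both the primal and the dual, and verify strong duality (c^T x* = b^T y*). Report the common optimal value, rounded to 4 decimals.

The standard primal-dual pair for 'max c^T x s.t. A x <= b, x >= 0' is:
  Dual:  min b^T y  s.t.  A^T y >= c,  y >= 0.

So the dual LP is:
  minimize  11y1 + 5y2 + 27y3 + 33y4
  subject to:
    y1 + 3y3 + 2y4 >= 4
    y2 + 2y3 + 3y4 >= 1
    y1, y2, y3, y4 >= 0

Solving the primal: x* = (9, 0).
  primal value c^T x* = 36.
Solving the dual: y* = (0, 0, 1.3333, 0).
  dual value b^T y* = 36.
Strong duality: c^T x* = b^T y*. Confirmed.

36


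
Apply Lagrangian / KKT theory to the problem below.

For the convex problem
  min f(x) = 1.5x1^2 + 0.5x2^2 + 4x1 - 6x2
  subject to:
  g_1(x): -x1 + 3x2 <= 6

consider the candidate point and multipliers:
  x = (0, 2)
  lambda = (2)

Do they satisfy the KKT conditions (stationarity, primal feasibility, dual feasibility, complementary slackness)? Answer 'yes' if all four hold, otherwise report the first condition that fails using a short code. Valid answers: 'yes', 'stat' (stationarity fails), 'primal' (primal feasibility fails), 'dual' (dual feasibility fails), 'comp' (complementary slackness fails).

Gradient of f: grad f(x) = Q x + c = (4, -4)
Constraint values g_i(x) = a_i^T x - b_i:
  g_1((0, 2)) = 0
Stationarity residual: grad f(x) + sum_i lambda_i a_i = (2, 2)
  -> stationarity FAILS
Primal feasibility (all g_i <= 0): OK
Dual feasibility (all lambda_i >= 0): OK
Complementary slackness (lambda_i * g_i(x) = 0 for all i): OK

Verdict: the first failing condition is stationarity -> stat.

stat


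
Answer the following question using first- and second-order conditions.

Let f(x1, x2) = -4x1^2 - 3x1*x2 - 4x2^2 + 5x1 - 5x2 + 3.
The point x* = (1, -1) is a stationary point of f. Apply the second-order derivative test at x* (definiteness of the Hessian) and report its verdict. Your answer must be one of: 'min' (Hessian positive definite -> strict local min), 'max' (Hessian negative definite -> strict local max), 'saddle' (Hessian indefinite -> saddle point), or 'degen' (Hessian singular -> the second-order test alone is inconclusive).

Compute the Hessian H = grad^2 f:
  H = [[-8, -3], [-3, -8]]
Verify stationarity: grad f(x*) = H x* + g = (0, 0).
Eigenvalues of H: -11, -5.
Both eigenvalues < 0, so H is negative definite -> x* is a strict local max.

max


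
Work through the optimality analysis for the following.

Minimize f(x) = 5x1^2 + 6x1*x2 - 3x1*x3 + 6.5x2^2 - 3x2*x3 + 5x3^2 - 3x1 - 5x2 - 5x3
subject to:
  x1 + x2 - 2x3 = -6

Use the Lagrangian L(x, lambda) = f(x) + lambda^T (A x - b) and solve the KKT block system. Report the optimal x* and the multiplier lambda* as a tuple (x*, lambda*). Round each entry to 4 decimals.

Form the Lagrangian:
  L(x, lambda) = (1/2) x^T Q x + c^T x + lambda^T (A x - b)
Stationarity (grad_x L = 0): Q x + c + A^T lambda = 0.
Primal feasibility: A x = b.

This gives the KKT block system:
  [ Q   A^T ] [ x     ]   [-c ]
  [ A    0  ] [ lambda ] = [ b ]

Solving the linear system:
  x*      = (-0.1638, 0.1921, 3.0141)
  lambda* = (12.5282)
  f(x*)   = 29.815

x* = (-0.1638, 0.1921, 3.0141), lambda* = (12.5282)


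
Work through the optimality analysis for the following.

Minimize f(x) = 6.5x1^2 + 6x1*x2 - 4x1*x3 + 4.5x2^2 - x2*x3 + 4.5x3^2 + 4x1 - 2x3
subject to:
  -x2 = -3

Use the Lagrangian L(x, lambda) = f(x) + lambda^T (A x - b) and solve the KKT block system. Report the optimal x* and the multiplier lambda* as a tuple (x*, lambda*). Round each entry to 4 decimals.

Form the Lagrangian:
  L(x, lambda) = (1/2) x^T Q x + c^T x + lambda^T (A x - b)
Stationarity (grad_x L = 0): Q x + c + A^T lambda = 0.
Primal feasibility: A x = b.

This gives the KKT block system:
  [ Q   A^T ] [ x     ]   [-c ]
  [ A    0  ] [ lambda ] = [ b ]

Solving the linear system:
  x*      = (-1.7624, 3, -0.2277)
  lambda* = (16.6535)
  f(x*)   = 21.6832

x* = (-1.7624, 3, -0.2277), lambda* = (16.6535)


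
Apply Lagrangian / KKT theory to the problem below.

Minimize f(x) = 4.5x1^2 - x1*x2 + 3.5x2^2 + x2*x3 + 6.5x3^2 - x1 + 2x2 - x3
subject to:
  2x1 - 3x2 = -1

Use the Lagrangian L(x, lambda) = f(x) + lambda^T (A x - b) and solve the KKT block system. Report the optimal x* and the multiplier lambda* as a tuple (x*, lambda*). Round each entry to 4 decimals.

Form the Lagrangian:
  L(x, lambda) = (1/2) x^T Q x + c^T x + lambda^T (A x - b)
Stationarity (grad_x L = 0): Q x + c + A^T lambda = 0.
Primal feasibility: A x = b.

This gives the KKT block system:
  [ Q   A^T ] [ x     ]   [-c ]
  [ A    0  ] [ lambda ] = [ b ]

Solving the linear system:
  x*      = (-0.148, 0.2347, 0.0589)
  lambda* = (1.2832)
  f(x*)   = 0.9208

x* = (-0.148, 0.2347, 0.0589), lambda* = (1.2832)


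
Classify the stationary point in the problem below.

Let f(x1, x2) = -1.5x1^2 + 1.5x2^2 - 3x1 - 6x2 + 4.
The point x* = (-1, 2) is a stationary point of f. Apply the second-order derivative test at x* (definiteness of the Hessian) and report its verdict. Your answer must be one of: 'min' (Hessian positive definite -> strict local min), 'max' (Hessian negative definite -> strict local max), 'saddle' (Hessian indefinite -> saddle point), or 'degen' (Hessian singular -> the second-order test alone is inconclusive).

Compute the Hessian H = grad^2 f:
  H = [[-3, 0], [0, 3]]
Verify stationarity: grad f(x*) = H x* + g = (0, 0).
Eigenvalues of H: -3, 3.
Eigenvalues have mixed signs, so H is indefinite -> x* is a saddle point.

saddle


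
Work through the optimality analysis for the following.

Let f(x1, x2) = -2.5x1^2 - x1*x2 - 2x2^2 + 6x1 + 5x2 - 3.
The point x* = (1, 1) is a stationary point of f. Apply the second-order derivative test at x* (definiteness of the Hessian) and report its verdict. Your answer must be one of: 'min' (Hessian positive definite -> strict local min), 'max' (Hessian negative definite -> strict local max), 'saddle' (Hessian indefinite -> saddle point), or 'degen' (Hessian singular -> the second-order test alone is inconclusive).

Compute the Hessian H = grad^2 f:
  H = [[-5, -1], [-1, -4]]
Verify stationarity: grad f(x*) = H x* + g = (0, 0).
Eigenvalues of H: -5.618, -3.382.
Both eigenvalues < 0, so H is negative definite -> x* is a strict local max.

max


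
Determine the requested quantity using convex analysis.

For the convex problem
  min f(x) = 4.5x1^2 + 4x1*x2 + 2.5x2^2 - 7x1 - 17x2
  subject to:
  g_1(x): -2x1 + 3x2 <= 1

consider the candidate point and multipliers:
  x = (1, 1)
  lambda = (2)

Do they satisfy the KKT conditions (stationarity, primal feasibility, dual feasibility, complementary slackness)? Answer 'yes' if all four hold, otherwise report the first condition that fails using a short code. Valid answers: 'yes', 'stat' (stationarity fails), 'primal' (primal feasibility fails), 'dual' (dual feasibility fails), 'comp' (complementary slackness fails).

Gradient of f: grad f(x) = Q x + c = (6, -8)
Constraint values g_i(x) = a_i^T x - b_i:
  g_1((1, 1)) = 0
Stationarity residual: grad f(x) + sum_i lambda_i a_i = (2, -2)
  -> stationarity FAILS
Primal feasibility (all g_i <= 0): OK
Dual feasibility (all lambda_i >= 0): OK
Complementary slackness (lambda_i * g_i(x) = 0 for all i): OK

Verdict: the first failing condition is stationarity -> stat.

stat


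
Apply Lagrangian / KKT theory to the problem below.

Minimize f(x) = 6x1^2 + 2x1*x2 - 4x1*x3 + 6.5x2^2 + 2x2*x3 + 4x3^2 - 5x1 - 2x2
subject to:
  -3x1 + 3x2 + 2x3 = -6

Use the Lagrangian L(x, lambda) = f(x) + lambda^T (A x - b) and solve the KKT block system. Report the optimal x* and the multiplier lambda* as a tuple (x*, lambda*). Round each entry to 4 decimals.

Form the Lagrangian:
  L(x, lambda) = (1/2) x^T Q x + c^T x + lambda^T (A x - b)
Stationarity (grad_x L = 0): Q x + c + A^T lambda = 0.
Primal feasibility: A x = b.

This gives the KKT block system:
  [ Q   A^T ] [ x     ]   [-c ]
  [ A    0  ] [ lambda ] = [ b ]

Solving the linear system:
  x*      = (1.3192, -0.7506, 0.1047)
  lambda* = (2.9701)
  f(x*)   = 6.3628

x* = (1.3192, -0.7506, 0.1047), lambda* = (2.9701)


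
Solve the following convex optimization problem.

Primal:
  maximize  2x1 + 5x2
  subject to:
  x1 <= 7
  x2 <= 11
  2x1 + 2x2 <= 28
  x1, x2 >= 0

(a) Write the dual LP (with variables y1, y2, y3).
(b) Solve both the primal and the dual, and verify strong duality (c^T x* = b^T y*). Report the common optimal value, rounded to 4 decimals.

The standard primal-dual pair for 'max c^T x s.t. A x <= b, x >= 0' is:
  Dual:  min b^T y  s.t.  A^T y >= c,  y >= 0.

So the dual LP is:
  minimize  7y1 + 11y2 + 28y3
  subject to:
    y1 + 2y3 >= 2
    y2 + 2y3 >= 5
    y1, y2, y3 >= 0

Solving the primal: x* = (3, 11).
  primal value c^T x* = 61.
Solving the dual: y* = (0, 3, 1).
  dual value b^T y* = 61.
Strong duality: c^T x* = b^T y*. Confirmed.

61


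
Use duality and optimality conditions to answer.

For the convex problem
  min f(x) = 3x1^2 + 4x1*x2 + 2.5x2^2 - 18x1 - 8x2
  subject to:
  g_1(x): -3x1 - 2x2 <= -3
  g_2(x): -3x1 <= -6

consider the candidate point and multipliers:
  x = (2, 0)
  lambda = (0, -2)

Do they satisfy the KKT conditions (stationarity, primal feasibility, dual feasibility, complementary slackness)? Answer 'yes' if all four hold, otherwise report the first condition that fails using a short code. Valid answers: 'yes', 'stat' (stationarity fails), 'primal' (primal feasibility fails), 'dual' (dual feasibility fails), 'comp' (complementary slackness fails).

Gradient of f: grad f(x) = Q x + c = (-6, 0)
Constraint values g_i(x) = a_i^T x - b_i:
  g_1((2, 0)) = -3
  g_2((2, 0)) = 0
Stationarity residual: grad f(x) + sum_i lambda_i a_i = (0, 0)
  -> stationarity OK
Primal feasibility (all g_i <= 0): OK
Dual feasibility (all lambda_i >= 0): FAILS
Complementary slackness (lambda_i * g_i(x) = 0 for all i): OK

Verdict: the first failing condition is dual_feasibility -> dual.

dual


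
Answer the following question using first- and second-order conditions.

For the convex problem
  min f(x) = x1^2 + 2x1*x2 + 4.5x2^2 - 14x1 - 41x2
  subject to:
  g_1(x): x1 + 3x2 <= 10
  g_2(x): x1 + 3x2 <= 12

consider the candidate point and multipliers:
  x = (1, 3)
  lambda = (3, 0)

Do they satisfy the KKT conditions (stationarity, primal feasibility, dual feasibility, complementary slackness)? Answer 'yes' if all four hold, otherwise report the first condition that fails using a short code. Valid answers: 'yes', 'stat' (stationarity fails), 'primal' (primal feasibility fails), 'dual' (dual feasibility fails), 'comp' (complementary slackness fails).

Gradient of f: grad f(x) = Q x + c = (-6, -12)
Constraint values g_i(x) = a_i^T x - b_i:
  g_1((1, 3)) = 0
  g_2((1, 3)) = -2
Stationarity residual: grad f(x) + sum_i lambda_i a_i = (-3, -3)
  -> stationarity FAILS
Primal feasibility (all g_i <= 0): OK
Dual feasibility (all lambda_i >= 0): OK
Complementary slackness (lambda_i * g_i(x) = 0 for all i): OK

Verdict: the first failing condition is stationarity -> stat.

stat


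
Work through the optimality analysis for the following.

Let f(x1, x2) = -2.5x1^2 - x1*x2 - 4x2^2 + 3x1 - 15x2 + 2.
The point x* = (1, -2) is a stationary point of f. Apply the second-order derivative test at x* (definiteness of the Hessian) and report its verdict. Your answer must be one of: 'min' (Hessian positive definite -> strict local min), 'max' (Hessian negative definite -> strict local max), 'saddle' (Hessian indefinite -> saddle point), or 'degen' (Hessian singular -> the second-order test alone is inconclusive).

Compute the Hessian H = grad^2 f:
  H = [[-5, -1], [-1, -8]]
Verify stationarity: grad f(x*) = H x* + g = (0, 0).
Eigenvalues of H: -8.3028, -4.6972.
Both eigenvalues < 0, so H is negative definite -> x* is a strict local max.

max


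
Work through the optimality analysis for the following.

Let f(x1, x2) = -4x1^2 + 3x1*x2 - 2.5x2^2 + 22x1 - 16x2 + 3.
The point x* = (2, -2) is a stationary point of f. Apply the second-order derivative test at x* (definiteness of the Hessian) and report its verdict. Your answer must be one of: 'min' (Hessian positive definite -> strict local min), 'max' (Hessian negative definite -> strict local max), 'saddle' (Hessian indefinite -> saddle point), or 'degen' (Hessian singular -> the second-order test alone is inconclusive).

Compute the Hessian H = grad^2 f:
  H = [[-8, 3], [3, -5]]
Verify stationarity: grad f(x*) = H x* + g = (0, 0).
Eigenvalues of H: -9.8541, -3.1459.
Both eigenvalues < 0, so H is negative definite -> x* is a strict local max.

max


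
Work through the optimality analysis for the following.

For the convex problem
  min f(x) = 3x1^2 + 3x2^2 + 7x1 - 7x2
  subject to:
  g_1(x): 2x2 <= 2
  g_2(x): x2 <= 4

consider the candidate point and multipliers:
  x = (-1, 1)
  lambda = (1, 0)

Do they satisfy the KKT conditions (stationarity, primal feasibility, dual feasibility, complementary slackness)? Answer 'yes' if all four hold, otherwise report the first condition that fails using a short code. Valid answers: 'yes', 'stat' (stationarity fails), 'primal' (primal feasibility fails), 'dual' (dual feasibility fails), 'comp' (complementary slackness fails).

Gradient of f: grad f(x) = Q x + c = (1, -1)
Constraint values g_i(x) = a_i^T x - b_i:
  g_1((-1, 1)) = 0
  g_2((-1, 1)) = -3
Stationarity residual: grad f(x) + sum_i lambda_i a_i = (1, 1)
  -> stationarity FAILS
Primal feasibility (all g_i <= 0): OK
Dual feasibility (all lambda_i >= 0): OK
Complementary slackness (lambda_i * g_i(x) = 0 for all i): OK

Verdict: the first failing condition is stationarity -> stat.

stat


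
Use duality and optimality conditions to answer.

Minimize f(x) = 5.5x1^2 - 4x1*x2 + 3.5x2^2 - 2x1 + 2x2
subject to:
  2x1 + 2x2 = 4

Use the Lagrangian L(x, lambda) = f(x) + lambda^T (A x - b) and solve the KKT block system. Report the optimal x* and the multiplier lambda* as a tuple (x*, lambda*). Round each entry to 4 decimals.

Form the Lagrangian:
  L(x, lambda) = (1/2) x^T Q x + c^T x + lambda^T (A x - b)
Stationarity (grad_x L = 0): Q x + c + A^T lambda = 0.
Primal feasibility: A x = b.

This gives the KKT block system:
  [ Q   A^T ] [ x     ]   [-c ]
  [ A    0  ] [ lambda ] = [ b ]

Solving the linear system:
  x*      = (1, 1)
  lambda* = (-2.5)
  f(x*)   = 5

x* = (1, 1), lambda* = (-2.5)


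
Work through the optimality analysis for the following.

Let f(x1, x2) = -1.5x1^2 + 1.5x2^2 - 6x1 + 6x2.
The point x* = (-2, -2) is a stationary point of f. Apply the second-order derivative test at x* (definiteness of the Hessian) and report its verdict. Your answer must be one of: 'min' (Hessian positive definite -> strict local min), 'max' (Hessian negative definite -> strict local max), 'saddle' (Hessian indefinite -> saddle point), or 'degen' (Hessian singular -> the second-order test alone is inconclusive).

Compute the Hessian H = grad^2 f:
  H = [[-3, 0], [0, 3]]
Verify stationarity: grad f(x*) = H x* + g = (0, 0).
Eigenvalues of H: -3, 3.
Eigenvalues have mixed signs, so H is indefinite -> x* is a saddle point.

saddle


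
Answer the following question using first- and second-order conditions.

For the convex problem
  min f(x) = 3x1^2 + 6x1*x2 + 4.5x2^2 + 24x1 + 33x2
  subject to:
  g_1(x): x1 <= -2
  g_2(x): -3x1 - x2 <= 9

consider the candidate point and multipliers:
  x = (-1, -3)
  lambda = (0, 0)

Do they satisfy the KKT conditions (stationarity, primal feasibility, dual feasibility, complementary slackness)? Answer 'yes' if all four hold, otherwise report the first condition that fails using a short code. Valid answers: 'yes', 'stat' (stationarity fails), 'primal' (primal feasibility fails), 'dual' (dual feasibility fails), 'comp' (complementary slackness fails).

Gradient of f: grad f(x) = Q x + c = (0, 0)
Constraint values g_i(x) = a_i^T x - b_i:
  g_1((-1, -3)) = 1
  g_2((-1, -3)) = -3
Stationarity residual: grad f(x) + sum_i lambda_i a_i = (0, 0)
  -> stationarity OK
Primal feasibility (all g_i <= 0): FAILS
Dual feasibility (all lambda_i >= 0): OK
Complementary slackness (lambda_i * g_i(x) = 0 for all i): OK

Verdict: the first failing condition is primal_feasibility -> primal.

primal


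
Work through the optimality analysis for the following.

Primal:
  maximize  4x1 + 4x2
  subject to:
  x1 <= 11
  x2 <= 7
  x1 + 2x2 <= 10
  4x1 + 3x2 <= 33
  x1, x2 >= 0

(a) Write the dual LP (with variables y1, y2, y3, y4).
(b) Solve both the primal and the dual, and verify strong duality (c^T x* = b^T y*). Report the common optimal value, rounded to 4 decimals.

The standard primal-dual pair for 'max c^T x s.t. A x <= b, x >= 0' is:
  Dual:  min b^T y  s.t.  A^T y >= c,  y >= 0.

So the dual LP is:
  minimize  11y1 + 7y2 + 10y3 + 33y4
  subject to:
    y1 + y3 + 4y4 >= 4
    y2 + 2y3 + 3y4 >= 4
    y1, y2, y3, y4 >= 0

Solving the primal: x* = (7.2, 1.4).
  primal value c^T x* = 34.4.
Solving the dual: y* = (0, 0, 0.8, 0.8).
  dual value b^T y* = 34.4.
Strong duality: c^T x* = b^T y*. Confirmed.

34.4


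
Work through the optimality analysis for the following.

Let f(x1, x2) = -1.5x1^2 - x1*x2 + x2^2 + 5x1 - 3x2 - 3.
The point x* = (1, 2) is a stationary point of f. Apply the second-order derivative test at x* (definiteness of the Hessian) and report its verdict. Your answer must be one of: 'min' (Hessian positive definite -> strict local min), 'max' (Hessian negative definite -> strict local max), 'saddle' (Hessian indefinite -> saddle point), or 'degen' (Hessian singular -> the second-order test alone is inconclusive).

Compute the Hessian H = grad^2 f:
  H = [[-3, -1], [-1, 2]]
Verify stationarity: grad f(x*) = H x* + g = (0, 0).
Eigenvalues of H: -3.1926, 2.1926.
Eigenvalues have mixed signs, so H is indefinite -> x* is a saddle point.

saddle


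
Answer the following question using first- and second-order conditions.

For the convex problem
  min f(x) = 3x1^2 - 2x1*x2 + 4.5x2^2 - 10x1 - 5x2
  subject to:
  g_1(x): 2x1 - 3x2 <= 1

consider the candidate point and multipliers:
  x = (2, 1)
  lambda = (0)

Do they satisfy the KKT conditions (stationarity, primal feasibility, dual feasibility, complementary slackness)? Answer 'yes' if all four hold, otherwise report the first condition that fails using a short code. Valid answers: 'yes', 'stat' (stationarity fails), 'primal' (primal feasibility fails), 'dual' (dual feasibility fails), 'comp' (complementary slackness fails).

Gradient of f: grad f(x) = Q x + c = (0, 0)
Constraint values g_i(x) = a_i^T x - b_i:
  g_1((2, 1)) = 0
Stationarity residual: grad f(x) + sum_i lambda_i a_i = (0, 0)
  -> stationarity OK
Primal feasibility (all g_i <= 0): OK
Dual feasibility (all lambda_i >= 0): OK
Complementary slackness (lambda_i * g_i(x) = 0 for all i): OK

Verdict: yes, KKT holds.

yes


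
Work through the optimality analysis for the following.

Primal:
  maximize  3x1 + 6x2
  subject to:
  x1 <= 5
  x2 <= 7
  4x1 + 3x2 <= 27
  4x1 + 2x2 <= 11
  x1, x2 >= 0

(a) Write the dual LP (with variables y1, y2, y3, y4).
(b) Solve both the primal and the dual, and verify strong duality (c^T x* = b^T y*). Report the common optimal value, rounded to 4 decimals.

The standard primal-dual pair for 'max c^T x s.t. A x <= b, x >= 0' is:
  Dual:  min b^T y  s.t.  A^T y >= c,  y >= 0.

So the dual LP is:
  minimize  5y1 + 7y2 + 27y3 + 11y4
  subject to:
    y1 + 4y3 + 4y4 >= 3
    y2 + 3y3 + 2y4 >= 6
    y1, y2, y3, y4 >= 0

Solving the primal: x* = (0, 5.5).
  primal value c^T x* = 33.
Solving the dual: y* = (0, 0, 0, 3).
  dual value b^T y* = 33.
Strong duality: c^T x* = b^T y*. Confirmed.

33


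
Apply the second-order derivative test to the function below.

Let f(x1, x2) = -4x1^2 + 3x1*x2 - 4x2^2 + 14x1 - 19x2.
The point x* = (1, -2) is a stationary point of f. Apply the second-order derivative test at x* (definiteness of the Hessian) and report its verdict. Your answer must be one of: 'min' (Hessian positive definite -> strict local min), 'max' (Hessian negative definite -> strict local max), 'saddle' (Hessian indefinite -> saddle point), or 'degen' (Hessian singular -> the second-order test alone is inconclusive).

Compute the Hessian H = grad^2 f:
  H = [[-8, 3], [3, -8]]
Verify stationarity: grad f(x*) = H x* + g = (0, 0).
Eigenvalues of H: -11, -5.
Both eigenvalues < 0, so H is negative definite -> x* is a strict local max.

max


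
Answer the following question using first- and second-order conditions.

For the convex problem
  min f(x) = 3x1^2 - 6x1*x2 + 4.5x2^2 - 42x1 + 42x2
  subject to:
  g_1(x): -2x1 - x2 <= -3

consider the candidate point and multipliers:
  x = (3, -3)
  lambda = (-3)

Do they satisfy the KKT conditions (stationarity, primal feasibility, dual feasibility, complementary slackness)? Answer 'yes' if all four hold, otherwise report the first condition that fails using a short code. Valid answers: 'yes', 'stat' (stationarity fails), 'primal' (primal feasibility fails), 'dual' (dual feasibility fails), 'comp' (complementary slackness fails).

Gradient of f: grad f(x) = Q x + c = (-6, -3)
Constraint values g_i(x) = a_i^T x - b_i:
  g_1((3, -3)) = 0
Stationarity residual: grad f(x) + sum_i lambda_i a_i = (0, 0)
  -> stationarity OK
Primal feasibility (all g_i <= 0): OK
Dual feasibility (all lambda_i >= 0): FAILS
Complementary slackness (lambda_i * g_i(x) = 0 for all i): OK

Verdict: the first failing condition is dual_feasibility -> dual.

dual


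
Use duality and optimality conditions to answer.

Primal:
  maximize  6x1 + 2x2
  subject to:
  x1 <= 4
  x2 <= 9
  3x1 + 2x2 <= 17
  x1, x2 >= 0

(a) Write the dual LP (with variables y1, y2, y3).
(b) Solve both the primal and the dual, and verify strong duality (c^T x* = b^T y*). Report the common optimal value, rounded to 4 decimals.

The standard primal-dual pair for 'max c^T x s.t. A x <= b, x >= 0' is:
  Dual:  min b^T y  s.t.  A^T y >= c,  y >= 0.

So the dual LP is:
  minimize  4y1 + 9y2 + 17y3
  subject to:
    y1 + 3y3 >= 6
    y2 + 2y3 >= 2
    y1, y2, y3 >= 0

Solving the primal: x* = (4, 2.5).
  primal value c^T x* = 29.
Solving the dual: y* = (3, 0, 1).
  dual value b^T y* = 29.
Strong duality: c^T x* = b^T y*. Confirmed.

29


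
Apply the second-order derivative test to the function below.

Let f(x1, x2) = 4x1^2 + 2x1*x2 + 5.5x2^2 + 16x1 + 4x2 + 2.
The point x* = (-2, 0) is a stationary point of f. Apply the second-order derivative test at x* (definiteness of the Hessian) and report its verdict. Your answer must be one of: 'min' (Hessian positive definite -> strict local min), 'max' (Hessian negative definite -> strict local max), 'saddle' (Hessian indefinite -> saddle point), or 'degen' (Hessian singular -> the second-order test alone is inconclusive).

Compute the Hessian H = grad^2 f:
  H = [[8, 2], [2, 11]]
Verify stationarity: grad f(x*) = H x* + g = (0, 0).
Eigenvalues of H: 7, 12.
Both eigenvalues > 0, so H is positive definite -> x* is a strict local min.

min
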